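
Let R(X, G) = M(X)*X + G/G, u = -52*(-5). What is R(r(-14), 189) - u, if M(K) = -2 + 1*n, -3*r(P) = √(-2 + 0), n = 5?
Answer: -259 - I*√2 ≈ -259.0 - 1.4142*I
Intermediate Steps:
r(P) = -I*√2/3 (r(P) = -√(-2 + 0)/3 = -I*√2/3)
M(K) = 3 (M(K) = -2 + 1*5 = -2 + 5 = 3)
u = 260
R(X, G) = 1 + 3*X (R(X, G) = 3*X + G/G = 3*X + 1 = 1 + 3*X)
R(r(-14), 189) - u = (1 + 3*(-I*√2/3)) - 1*260 = (1 - I*√2) - 260 = -259 - I*√2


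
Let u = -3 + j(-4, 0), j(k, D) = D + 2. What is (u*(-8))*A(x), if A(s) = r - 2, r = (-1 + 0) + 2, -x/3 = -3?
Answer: -8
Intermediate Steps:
x = 9 (x = -3*(-3) = 9)
r = 1 (r = -1 + 2 = 1)
A(s) = -1 (A(s) = 1 - 2 = -1)
j(k, D) = 2 + D
u = -1 (u = -3 + (2 + 0) = -3 + 2 = -1)
(u*(-8))*A(x) = -1*(-8)*(-1) = 8*(-1) = -8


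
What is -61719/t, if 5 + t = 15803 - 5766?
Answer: -20573/3344 ≈ -6.1522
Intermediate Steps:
t = 10032 (t = -5 + (15803 - 5766) = -5 + 10037 = 10032)
-61719/t = -61719/10032 = -61719*1/10032 = -20573/3344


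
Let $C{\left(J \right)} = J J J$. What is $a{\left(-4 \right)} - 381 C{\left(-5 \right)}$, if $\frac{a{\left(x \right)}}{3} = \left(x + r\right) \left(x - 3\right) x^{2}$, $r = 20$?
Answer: $42249$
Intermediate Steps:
$C{\left(J \right)} = J^{3}$ ($C{\left(J \right)} = J^{2} J = J^{3}$)
$a{\left(x \right)} = 3 x^{2} \left(-3 + x\right) \left(20 + x\right)$ ($a{\left(x \right)} = 3 \left(x + 20\right) \left(x - 3\right) x^{2} = 3 \left(20 + x\right) \left(-3 + x\right) x^{2} = 3 \left(-3 + x\right) \left(20 + x\right) x^{2} = 3 x^{2} \left(-3 + x\right) \left(20 + x\right)$)
$a{\left(-4 \right)} - 381 C{\left(-5 \right)} = 3 \left(-4\right)^{2} \left(-60 + \left(-4\right)^{2} + 17 \left(-4\right)\right) - 381 \left(-5\right)^{3} = 3 \cdot 16 \left(-60 + 16 - 68\right) - -47625 = 3 \cdot 16 \left(-112\right) + 47625 = -5376 + 47625 = 42249$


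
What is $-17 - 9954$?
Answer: $-9971$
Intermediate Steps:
$-17 - 9954 = -9971$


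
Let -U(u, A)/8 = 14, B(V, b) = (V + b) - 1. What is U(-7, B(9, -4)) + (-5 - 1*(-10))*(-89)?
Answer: -557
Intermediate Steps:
B(V, b) = -1 + V + b
U(u, A) = -112 (U(u, A) = -8*14 = -112)
U(-7, B(9, -4)) + (-5 - 1*(-10))*(-89) = -112 + (-5 - 1*(-10))*(-89) = -112 + (-5 + 10)*(-89) = -112 + 5*(-89) = -112 - 445 = -557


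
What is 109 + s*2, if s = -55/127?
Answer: 13733/127 ≈ 108.13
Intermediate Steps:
s = -55/127 (s = -55*1/127 = -55/127 ≈ -0.43307)
109 + s*2 = 109 - 55/127*2 = 109 - 110/127 = 13733/127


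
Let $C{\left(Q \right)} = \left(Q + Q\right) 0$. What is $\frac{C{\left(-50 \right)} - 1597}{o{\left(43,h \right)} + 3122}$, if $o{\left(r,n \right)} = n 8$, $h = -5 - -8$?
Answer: $- \frac{1597}{3146} \approx -0.50763$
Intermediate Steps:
$h = 3$ ($h = -5 + 8 = 3$)
$C{\left(Q \right)} = 0$ ($C{\left(Q \right)} = 2 Q 0 = 0$)
$o{\left(r,n \right)} = 8 n$
$\frac{C{\left(-50 \right)} - 1597}{o{\left(43,h \right)} + 3122} = \frac{0 - 1597}{8 \cdot 3 + 3122} = - \frac{1597}{24 + 3122} = - \frac{1597}{3146}$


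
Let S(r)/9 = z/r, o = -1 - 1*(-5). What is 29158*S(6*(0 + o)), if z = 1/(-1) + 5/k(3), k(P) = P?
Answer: 14579/2 ≈ 7289.5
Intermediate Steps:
o = 4 (o = -1 + 5 = 4)
z = ⅔ (z = 1/(-1) + 5/3 = 1*(-1) + 5*(⅓) = -1 + 5/3 = ⅔ ≈ 0.66667)
S(r) = 6/r (S(r) = 9*(2/(3*r)) = 6/r)
29158*S(6*(0 + o)) = 29158*(6/((6*(0 + 4)))) = 29158*(6/((6*4))) = 29158*(6/24) = 29158*(6*(1/24)) = 29158*(¼) = 14579/2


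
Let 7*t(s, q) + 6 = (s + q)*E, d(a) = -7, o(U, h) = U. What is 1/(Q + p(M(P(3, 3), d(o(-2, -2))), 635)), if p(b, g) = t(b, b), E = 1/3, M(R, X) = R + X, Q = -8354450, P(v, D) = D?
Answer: -21/175443476 ≈ -1.1970e-7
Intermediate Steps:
E = 1/3 ≈ 0.33333
t(s, q) = -6/7 + q/21 + s/21 (t(s, q) = -6/7 + ((s + q)*(1/3))/7 = -6/7 + ((q + s)*(1/3))/7 = -6/7 + (q/3 + s/3)/7 = -6/7 + (q/21 + s/21) = -6/7 + q/21 + s/21)
p(b, g) = -6/7 + 2*b/21 (p(b, g) = -6/7 + b/21 + b/21 = -6/7 + 2*b/21)
1/(Q + p(M(P(3, 3), d(o(-2, -2))), 635)) = 1/(-8354450 + (-6/7 + 2*(3 - 7)/21)) = 1/(-8354450 + (-6/7 + (2/21)*(-4))) = 1/(-8354450 + (-6/7 - 8/21)) = 1/(-8354450 - 26/21) = 1/(-175443476/21) = -21/175443476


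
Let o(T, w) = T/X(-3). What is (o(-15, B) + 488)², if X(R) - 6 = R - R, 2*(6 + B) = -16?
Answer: 942841/4 ≈ 2.3571e+5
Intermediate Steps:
B = -14 (B = -6 + (½)*(-16) = -6 - 8 = -14)
X(R) = 6 (X(R) = 6 + (R - R) = 6 + 0 = 6)
o(T, w) = T/6
(o(-15, B) + 488)² = ((⅙)*(-15) + 488)² = (-5/2 + 488)² = (971/2)² = 942841/4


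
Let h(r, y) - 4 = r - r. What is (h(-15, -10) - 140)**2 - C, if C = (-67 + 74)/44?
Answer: 813817/44 ≈ 18496.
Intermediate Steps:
C = 7/44 (C = (1/44)*7 = 7/44 ≈ 0.15909)
h(r, y) = 4 (h(r, y) = 4 + (r - r) = 4 + 0 = 4)
(h(-15, -10) - 140)**2 - C = (4 - 140)**2 - 1*7/44 = (-136)**2 - 7/44 = 18496 - 7/44 = 813817/44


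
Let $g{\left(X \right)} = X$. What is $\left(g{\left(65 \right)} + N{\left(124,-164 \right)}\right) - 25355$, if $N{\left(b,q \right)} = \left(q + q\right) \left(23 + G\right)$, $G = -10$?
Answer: $-29554$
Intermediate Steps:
$N{\left(b,q \right)} = 26 q$ ($N{\left(b,q \right)} = \left(q + q\right) \left(23 - 10\right) = 2 q 13 = 26 q$)
$\left(g{\left(65 \right)} + N{\left(124,-164 \right)}\right) - 25355 = \left(65 + 26 \left(-164\right)\right) - 25355 = \left(65 - 4264\right) - 25355 = -4199 - 25355 = -29554$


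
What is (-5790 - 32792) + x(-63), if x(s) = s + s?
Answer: -38708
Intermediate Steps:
x(s) = 2*s
(-5790 - 32792) + x(-63) = (-5790 - 32792) + 2*(-63) = -38582 - 126 = -38708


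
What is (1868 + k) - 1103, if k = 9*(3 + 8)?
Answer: 864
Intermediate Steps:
k = 99 (k = 9*11 = 99)
(1868 + k) - 1103 = (1868 + 99) - 1103 = 1967 - 1103 = 864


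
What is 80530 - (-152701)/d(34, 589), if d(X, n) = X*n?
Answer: 1612846481/20026 ≈ 80538.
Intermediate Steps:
80530 - (-152701)/d(34, 589) = 80530 - (-152701)/(34*589) = 80530 - (-152701)/20026 = 80530 - 1*(-152701/20026) = 80530 + 152701/20026 = 1612846481/20026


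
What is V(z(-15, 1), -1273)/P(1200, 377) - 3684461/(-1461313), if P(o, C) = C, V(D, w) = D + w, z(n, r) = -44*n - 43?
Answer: 430420469/550915001 ≈ 0.78128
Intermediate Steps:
z(n, r) = -43 - 44*n
V(z(-15, 1), -1273)/P(1200, 377) - 3684461/(-1461313) = ((-43 - 44*(-15)) - 1273)/377 - 3684461/(-1461313) = ((-43 + 660) - 1273)*(1/377) - 3684461*(-1/1461313) = (617 - 1273)*(1/377) + 3684461/1461313 = -656*1/377 + 3684461/1461313 = -656/377 + 3684461/1461313 = 430420469/550915001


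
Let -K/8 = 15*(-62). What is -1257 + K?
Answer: 6183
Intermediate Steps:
K = 7440 (K = -120*(-62) = -8*(-930) = 7440)
-1257 + K = -1257 + 7440 = 6183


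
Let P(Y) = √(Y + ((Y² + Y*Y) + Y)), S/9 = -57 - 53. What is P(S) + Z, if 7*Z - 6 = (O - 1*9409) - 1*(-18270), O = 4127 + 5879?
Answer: 18873/7 + 6*√54395 ≈ 4095.5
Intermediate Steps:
S = -990 (S = 9*(-57 - 53) = 9*(-110) = -990)
O = 10006
P(Y) = √(2*Y + 2*Y²) (P(Y) = √(Y + ((Y² + Y²) + Y)) = √(Y + (2*Y² + Y)) = √(Y + (Y + 2*Y²)) = √(2*Y + 2*Y²))
Z = 18873/7 (Z = 6/7 + ((10006 - 1*9409) - 1*(-18270))/7 = 6/7 + ((10006 - 9409) + 18270)/7 = 6/7 + (597 + 18270)/7 = 6/7 + (⅐)*18867 = 6/7 + 18867/7 = 18873/7 ≈ 2696.1)
P(S) + Z = √2*√(-990*(1 - 990)) + 18873/7 = √2*√(-990*(-989)) + 18873/7 = √2*√979110 + 18873/7 = √2*(3*√108790) + 18873/7 = 6*√54395 + 18873/7 = 18873/7 + 6*√54395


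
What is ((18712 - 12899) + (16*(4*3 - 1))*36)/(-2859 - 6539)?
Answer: -12149/9398 ≈ -1.2927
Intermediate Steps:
((18712 - 12899) + (16*(4*3 - 1))*36)/(-2859 - 6539) = (5813 + (16*(12 - 1))*36)/(-9398) = (5813 + (16*11)*36)*(-1/9398) = (5813 + 176*36)*(-1/9398) = (5813 + 6336)*(-1/9398) = 12149*(-1/9398) = -12149/9398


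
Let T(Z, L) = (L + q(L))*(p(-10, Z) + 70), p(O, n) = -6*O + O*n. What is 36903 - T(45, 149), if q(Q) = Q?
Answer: 132263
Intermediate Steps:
T(Z, L) = 2*L*(130 - 10*Z) (T(Z, L) = (L + L)*(-10*(-6 + Z) + 70) = (2*L)*((60 - 10*Z) + 70) = (2*L)*(130 - 10*Z) = 2*L*(130 - 10*Z))
36903 - T(45, 149) = 36903 - 20*149*(13 - 1*45) = 36903 - 20*149*(13 - 45) = 36903 - 20*149*(-32) = 36903 - 1*(-95360) = 36903 + 95360 = 132263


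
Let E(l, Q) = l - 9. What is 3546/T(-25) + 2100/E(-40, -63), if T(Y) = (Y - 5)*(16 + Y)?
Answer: -3121/105 ≈ -29.724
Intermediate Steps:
E(l, Q) = -9 + l
T(Y) = (-5 + Y)*(16 + Y)
3546/T(-25) + 2100/E(-40, -63) = 3546/(-80 + (-25)**2 + 11*(-25)) + 2100/(-9 - 40) = 3546/(-80 + 625 - 275) + 2100/(-49) = 3546/270 + 2100*(-1/49) = 3546*(1/270) - 300/7 = 197/15 - 300/7 = -3121/105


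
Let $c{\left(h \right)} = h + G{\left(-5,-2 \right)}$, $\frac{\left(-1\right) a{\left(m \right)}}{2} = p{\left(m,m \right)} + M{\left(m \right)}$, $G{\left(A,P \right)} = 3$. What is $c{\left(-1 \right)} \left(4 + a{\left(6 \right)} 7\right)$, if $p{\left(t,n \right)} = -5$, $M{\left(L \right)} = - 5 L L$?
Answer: $5188$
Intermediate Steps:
$M{\left(L \right)} = - 5 L^{2}$
$a{\left(m \right)} = 10 + 10 m^{2}$ ($a{\left(m \right)} = - 2 \left(-5 - 5 m^{2}\right) = 10 + 10 m^{2}$)
$c{\left(h \right)} = 3 + h$ ($c{\left(h \right)} = h + 3 = 3 + h$)
$c{\left(-1 \right)} \left(4 + a{\left(6 \right)} 7\right) = \left(3 - 1\right) \left(4 + \left(10 + 10 \cdot 6^{2}\right) 7\right) = 2 \left(4 + \left(10 + 10 \cdot 36\right) 7\right) = 2 \left(4 + \left(10 + 360\right) 7\right) = 2 \left(4 + 370 \cdot 7\right) = 2 \left(4 + 2590\right) = 2 \cdot 2594 = 5188$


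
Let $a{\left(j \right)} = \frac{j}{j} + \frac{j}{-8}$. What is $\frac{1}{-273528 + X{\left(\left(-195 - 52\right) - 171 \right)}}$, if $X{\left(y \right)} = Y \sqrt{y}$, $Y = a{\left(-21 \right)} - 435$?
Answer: $- \frac{301824}{82643144893} + \frac{476 i \sqrt{418}}{82643144893} \approx -3.6521 \cdot 10^{-6} + 1.1776 \cdot 10^{-7} i$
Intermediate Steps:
$a{\left(j \right)} = 1 - \frac{j}{8}$ ($a{\left(j \right)} = 1 + j \left(- \frac{1}{8}\right) = 1 - \frac{j}{8}$)
$Y = - \frac{3451}{8}$ ($Y = \left(1 - - \frac{21}{8}\right) - 435 = \left(1 + \frac{21}{8}\right) - 435 = \frac{29}{8} - 435 = - \frac{3451}{8} \approx -431.38$)
$X{\left(y \right)} = - \frac{3451 \sqrt{y}}{8}$
$\frac{1}{-273528 + X{\left(\left(-195 - 52\right) - 171 \right)}} = \frac{1}{-273528 - \frac{3451 \sqrt{\left(-195 - 52\right) - 171}}{8}} = \frac{1}{-273528 - \frac{3451 \sqrt{-247 - 171}}{8}} = \frac{1}{-273528 - \frac{3451 \sqrt{-418}}{8}} = \frac{1}{-273528 - \frac{3451 i \sqrt{418}}{8}}$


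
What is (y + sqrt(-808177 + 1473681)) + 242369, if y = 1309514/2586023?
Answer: 626773118001/2586023 + 4*sqrt(41594) ≈ 2.4319e+5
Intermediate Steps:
y = 1309514/2586023 (y = 1309514*(1/2586023) = 1309514/2586023 ≈ 0.50638)
(y + sqrt(-808177 + 1473681)) + 242369 = (1309514/2586023 + sqrt(-808177 + 1473681)) + 242369 = (1309514/2586023 + sqrt(665504)) + 242369 = (1309514/2586023 + 4*sqrt(41594)) + 242369 = 626773118001/2586023 + 4*sqrt(41594)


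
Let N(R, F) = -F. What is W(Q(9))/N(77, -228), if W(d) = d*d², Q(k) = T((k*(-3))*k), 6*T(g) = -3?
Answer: -1/1824 ≈ -0.00054825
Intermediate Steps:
T(g) = -½ (T(g) = (⅙)*(-3) = -½)
Q(k) = -½
W(d) = d³
W(Q(9))/N(77, -228) = (-½)³/((-1*(-228))) = -⅛/228 = -⅛*1/228 = -1/1824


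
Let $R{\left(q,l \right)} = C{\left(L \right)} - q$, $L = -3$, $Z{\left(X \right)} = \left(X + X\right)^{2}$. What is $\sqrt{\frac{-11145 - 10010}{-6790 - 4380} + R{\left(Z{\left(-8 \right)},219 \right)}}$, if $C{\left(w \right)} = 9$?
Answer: $\frac{i \sqrt{1223264678}}{2234} \approx 15.656 i$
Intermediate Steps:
$Z{\left(X \right)} = 4 X^{2}$ ($Z{\left(X \right)} = \left(2 X\right)^{2} = 4 X^{2}$)
$R{\left(q,l \right)} = 9 - q$
$\sqrt{\frac{-11145 - 10010}{-6790 - 4380} + R{\left(Z{\left(-8 \right)},219 \right)}} = \sqrt{\frac{-11145 - 10010}{-6790 - 4380} + \left(9 - 4 \left(-8\right)^{2}\right)} = \sqrt{- \frac{21155}{-11170} + \left(9 - 4 \cdot 64\right)} = \sqrt{\left(-21155\right) \left(- \frac{1}{11170}\right) + \left(9 - 256\right)} = \sqrt{\frac{4231}{2234} + \left(9 - 256\right)} = \sqrt{\frac{4231}{2234} - 247} = \sqrt{- \frac{547567}{2234}} = \frac{i \sqrt{1223264678}}{2234}$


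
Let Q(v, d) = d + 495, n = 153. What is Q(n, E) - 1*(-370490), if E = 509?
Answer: 371494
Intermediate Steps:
Q(v, d) = 495 + d
Q(n, E) - 1*(-370490) = (495 + 509) - 1*(-370490) = 1004 + 370490 = 371494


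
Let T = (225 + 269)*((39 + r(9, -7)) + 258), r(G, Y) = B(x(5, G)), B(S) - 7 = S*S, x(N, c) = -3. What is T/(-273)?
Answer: -11894/21 ≈ -566.38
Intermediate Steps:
B(S) = 7 + S² (B(S) = 7 + S*S = 7 + S²)
r(G, Y) = 16 (r(G, Y) = 7 + (-3)² = 7 + 9 = 16)
T = 154622 (T = (225 + 269)*((39 + 16) + 258) = 494*(55 + 258) = 494*313 = 154622)
T/(-273) = 154622/(-273) = 154622*(-1/273) = -11894/21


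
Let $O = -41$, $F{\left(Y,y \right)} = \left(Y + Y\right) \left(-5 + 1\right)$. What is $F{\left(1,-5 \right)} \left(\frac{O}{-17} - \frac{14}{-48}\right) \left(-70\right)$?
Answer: $\frac{77210}{51} \approx 1513.9$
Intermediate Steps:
$F{\left(Y,y \right)} = - 8 Y$ ($F{\left(Y,y \right)} = 2 Y \left(-4\right) = - 8 Y$)
$F{\left(1,-5 \right)} \left(\frac{O}{-17} - \frac{14}{-48}\right) \left(-70\right) = \left(-8\right) 1 \left(- \frac{41}{-17} - \frac{14}{-48}\right) \left(-70\right) = - 8 \left(\left(-41\right) \left(- \frac{1}{17}\right) - - \frac{7}{24}\right) \left(-70\right) = - 8 \left(\frac{41}{17} + \frac{7}{24}\right) \left(-70\right) = \left(-8\right) \frac{1103}{408} \left(-70\right) = \left(- \frac{1103}{51}\right) \left(-70\right) = \frac{77210}{51}$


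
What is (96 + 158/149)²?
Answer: 209149444/22201 ≈ 9420.7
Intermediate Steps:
(96 + 158/149)² = (14462/149)² = 209149444/22201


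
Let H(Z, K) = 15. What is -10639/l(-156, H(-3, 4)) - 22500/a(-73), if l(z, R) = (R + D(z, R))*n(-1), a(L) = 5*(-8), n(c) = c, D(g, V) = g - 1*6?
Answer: 144097/294 ≈ 490.13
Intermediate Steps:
D(g, V) = -6 + g (D(g, V) = g - 6 = -6 + g)
a(L) = -40
l(z, R) = 6 - R - z (l(z, R) = (R + (-6 + z))*(-1) = (-6 + R + z)*(-1) = 6 - R - z)
-10639/l(-156, H(-3, 4)) - 22500/a(-73) = -10639/(6 - 1*15 - 1*(-156)) - 22500/(-40) = -10639/(6 - 15 + 156) - 22500*(-1/40) = -10639/147 + 1125/2 = 144097/294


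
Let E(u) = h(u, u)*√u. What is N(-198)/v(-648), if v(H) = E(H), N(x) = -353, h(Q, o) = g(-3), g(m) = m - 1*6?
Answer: -353*I*√2/324 ≈ -1.5408*I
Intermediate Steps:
g(m) = -6 + m (g(m) = m - 6 = -6 + m)
h(Q, o) = -9 (h(Q, o) = -6 - 3 = -9)
E(u) = -9*√u
v(H) = -9*√H
N(-198)/v(-648) = -353*I*√2/324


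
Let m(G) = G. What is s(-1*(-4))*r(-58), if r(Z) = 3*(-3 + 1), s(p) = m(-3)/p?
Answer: 9/2 ≈ 4.5000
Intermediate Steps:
s(p) = -3/p
r(Z) = -6 (r(Z) = 3*(-2) = -6)
s(-1*(-4))*r(-58) = -3/((-1*(-4)))*(-6) = -3/4*(-6) = -3*¼*(-6) = -¾*(-6) = 9/2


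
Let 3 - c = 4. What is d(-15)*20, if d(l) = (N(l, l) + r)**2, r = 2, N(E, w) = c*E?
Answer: 5780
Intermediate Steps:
c = -1 (c = 3 - 1*4 = 3 - 4 = -1)
N(E, w) = -E
d(l) = (2 - l)**2 (d(l) = (-l + 2)**2 = (2 - l)**2)
d(-15)*20 = (2 - 1*(-15))**2*20 = (2 + 15)**2*20 = 17**2*20 = 289*20 = 5780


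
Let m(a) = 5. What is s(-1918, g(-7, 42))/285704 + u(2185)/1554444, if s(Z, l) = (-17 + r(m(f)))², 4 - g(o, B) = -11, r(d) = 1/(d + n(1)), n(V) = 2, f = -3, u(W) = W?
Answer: 6529122127/2720179070028 ≈ 0.0024003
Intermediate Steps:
r(d) = 1/(2 + d) (r(d) = 1/(d + 2) = 1/(2 + d))
g(o, B) = 15 (g(o, B) = 4 - 1*(-11) = 4 + 11 = 15)
s(Z, l) = 13924/49 (s(Z, l) = (-17 + 1/(2 + 5))² = (-17 + 1/7)² = (-17 + ⅐)² = (-118/7)² = 13924/49)
s(-1918, g(-7, 42))/285704 + u(2185)/1554444 = (13924/49)/285704 + 2185/1554444 = (13924/49)*(1/285704) + 2185*(1/1554444) = 3481/3499874 + 2185/1554444 = 6529122127/2720179070028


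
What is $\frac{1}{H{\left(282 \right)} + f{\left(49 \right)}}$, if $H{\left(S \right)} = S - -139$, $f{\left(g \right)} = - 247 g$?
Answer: $- \frac{1}{11682} \approx -8.5602 \cdot 10^{-5}$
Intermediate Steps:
$H{\left(S \right)} = 139 + S$ ($H{\left(S \right)} = S + 139 = 139 + S$)
$\frac{1}{H{\left(282 \right)} + f{\left(49 \right)}} = \frac{1}{\left(139 + 282\right) - 12103} = \frac{1}{421 - 12103} = \frac{1}{-11682} = - \frac{1}{11682}$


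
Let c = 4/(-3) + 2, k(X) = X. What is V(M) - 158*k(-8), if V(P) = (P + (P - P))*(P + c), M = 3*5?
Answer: 1499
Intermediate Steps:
c = 2/3 (c = 4*(-1/3) + 2 = -4/3 + 2 = 2/3 ≈ 0.66667)
M = 15
V(P) = P*(2/3 + P) (V(P) = (P + (P - P))*(P + 2/3) = (P + 0)*(2/3 + P) = P*(2/3 + P))
V(M) - 158*k(-8) = (1/3)*15*(2 + 3*15) - 158*(-8) = (1/3)*15*(2 + 45) + 1264 = (1/3)*15*47 + 1264 = 235 + 1264 = 1499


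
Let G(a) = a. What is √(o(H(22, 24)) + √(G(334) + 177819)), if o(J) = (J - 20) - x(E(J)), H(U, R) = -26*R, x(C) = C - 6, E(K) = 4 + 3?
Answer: √(-645 + √178153) ≈ 14.93*I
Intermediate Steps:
E(K) = 7
x(C) = -6 + C
o(J) = -21 + J (o(J) = (J - 20) - (-6 + 7) = (-20 + J) - 1*1 = (-20 + J) - 1 = -21 + J)
√(o(H(22, 24)) + √(G(334) + 177819)) = √((-21 - 26*24) + √(334 + 177819)) = √((-21 - 624) + √178153) = √(-645 + √178153)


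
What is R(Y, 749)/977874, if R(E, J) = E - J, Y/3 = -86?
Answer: -1007/977874 ≈ -0.0010298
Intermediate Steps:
Y = -258 (Y = 3*(-86) = -258)
R(Y, 749)/977874 = (-258 - 1*749)/977874 = (-258 - 749)*(1/977874) = -1007*1/977874 = -1007/977874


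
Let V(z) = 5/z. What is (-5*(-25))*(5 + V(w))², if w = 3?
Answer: 50000/9 ≈ 5555.6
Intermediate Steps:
(-5*(-25))*(5 + V(w))² = (-5*(-25))*(5 + 5/3)² = 125*(5 + 5*(⅓))² = 125*(5 + 5/3)² = 125*(20/3)² = 125*(400/9) = 50000/9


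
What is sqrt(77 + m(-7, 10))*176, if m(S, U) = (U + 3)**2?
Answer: 176*sqrt(246) ≈ 2760.5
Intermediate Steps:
m(S, U) = (3 + U)**2
sqrt(77 + m(-7, 10))*176 = sqrt(77 + (3 + 10)**2)*176 = sqrt(77 + 13**2)*176 = sqrt(77 + 169)*176 = sqrt(246)*176 = 176*sqrt(246)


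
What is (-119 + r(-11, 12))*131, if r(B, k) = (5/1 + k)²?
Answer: 22270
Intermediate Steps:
r(B, k) = (5 + k)² (r(B, k) = (5*1 + k)² = (5 + k)²)
(-119 + r(-11, 12))*131 = (-119 + (5 + 12)²)*131 = (-119 + 17²)*131 = (-119 + 289)*131 = 170*131 = 22270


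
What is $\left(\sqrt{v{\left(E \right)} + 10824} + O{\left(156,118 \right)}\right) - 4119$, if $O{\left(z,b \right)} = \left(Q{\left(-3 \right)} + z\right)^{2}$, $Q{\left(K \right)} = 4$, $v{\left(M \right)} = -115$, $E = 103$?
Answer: $21481 + \sqrt{10709} \approx 21585.0$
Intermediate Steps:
$O{\left(z,b \right)} = \left(4 + z\right)^{2}$
$\left(\sqrt{v{\left(E \right)} + 10824} + O{\left(156,118 \right)}\right) - 4119 = \left(\sqrt{-115 + 10824} + \left(4 + 156\right)^{2}\right) - 4119 = \left(\sqrt{10709} + 160^{2}\right) - 4119 = \left(\sqrt{10709} + 25600\right) - 4119 = \left(25600 + \sqrt{10709}\right) - 4119 = 21481 + \sqrt{10709}$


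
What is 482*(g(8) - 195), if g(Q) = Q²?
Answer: -63142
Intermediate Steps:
482*(g(8) - 195) = 482*(8² - 195) = 482*(64 - 195) = 482*(-131) = -63142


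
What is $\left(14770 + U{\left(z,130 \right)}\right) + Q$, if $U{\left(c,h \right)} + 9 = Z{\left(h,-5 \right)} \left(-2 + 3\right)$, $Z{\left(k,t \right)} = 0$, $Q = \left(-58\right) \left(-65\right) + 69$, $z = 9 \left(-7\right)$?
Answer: $18600$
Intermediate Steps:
$z = -63$
$Q = 3839$ ($Q = 3770 + 69 = 3839$)
$U{\left(c,h \right)} = -9$ ($U{\left(c,h \right)} = -9 + 0 \left(-2 + 3\right) = -9 + 0 \cdot 1 = -9 + 0 = -9$)
$\left(14770 + U{\left(z,130 \right)}\right) + Q = \left(14770 - 9\right) + 3839 = 14761 + 3839 = 18600$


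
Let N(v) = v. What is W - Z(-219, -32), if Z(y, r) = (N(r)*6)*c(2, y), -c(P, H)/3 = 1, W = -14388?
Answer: -14964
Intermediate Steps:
c(P, H) = -3 (c(P, H) = -3*1 = -3)
Z(y, r) = -18*r (Z(y, r) = (r*6)*(-3) = (6*r)*(-3) = -18*r)
W - Z(-219, -32) = -14388 - (-18)*(-32) = -14388 - 1*576 = -14388 - 576 = -14964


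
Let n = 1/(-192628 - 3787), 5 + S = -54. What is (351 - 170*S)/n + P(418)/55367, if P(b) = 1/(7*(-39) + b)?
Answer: -16369402856804724/8028215 ≈ -2.0390e+9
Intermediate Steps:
S = -59 (S = -5 - 54 = -59)
n = -1/196415 (n = 1/(-196415) = -1/196415 ≈ -5.0913e-6)
P(b) = 1/(-273 + b)
(351 - 170*S)/n + P(418)/55367 = (351 - 170*(-59))/(-1/196415) + 1/((-273 + 418)*55367) = (351 + 10030)*(-196415) + (1/55367)/145 = 10381*(-196415) + (1/145)*(1/55367) = -2038984115 + 1/8028215 = -16369402856804724/8028215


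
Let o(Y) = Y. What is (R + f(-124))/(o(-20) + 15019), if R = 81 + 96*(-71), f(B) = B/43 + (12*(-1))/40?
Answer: -2897419/6449570 ≈ -0.44924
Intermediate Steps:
f(B) = -3/10 + B/43 (f(B) = B*(1/43) - 12*1/40 = B/43 - 3/10 = -3/10 + B/43)
R = -6735 (R = 81 - 6816 = -6735)
(R + f(-124))/(o(-20) + 15019) = (-6735 + (-3/10 + (1/43)*(-124)))/(-20 + 15019) = (-6735 + (-3/10 - 124/43))/14999 = (-6735 - 1369/430)*(1/14999) = -2897419/430*1/14999 = -2897419/6449570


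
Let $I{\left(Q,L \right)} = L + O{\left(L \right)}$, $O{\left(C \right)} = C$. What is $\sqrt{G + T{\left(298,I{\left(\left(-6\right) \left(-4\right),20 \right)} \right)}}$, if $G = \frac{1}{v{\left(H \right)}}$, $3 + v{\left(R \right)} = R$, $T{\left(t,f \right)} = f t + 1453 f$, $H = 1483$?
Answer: $\frac{3 \sqrt{4261544930}}{740} \approx 264.65$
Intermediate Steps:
$I{\left(Q,L \right)} = 2 L$ ($I{\left(Q,L \right)} = L + L = 2 L$)
$T{\left(t,f \right)} = 1453 f + f t$
$v{\left(R \right)} = -3 + R$
$G = \frac{1}{1480}$ ($G = \frac{1}{-3 + 1483} = \frac{1}{1480} \approx 0.00067568$)
$\sqrt{G + T{\left(298,I{\left(\left(-6\right) \left(-4\right),20 \right)} \right)}} = \sqrt{\frac{1}{1480} + 2 \cdot 20 \left(1453 + 298\right)} = \sqrt{\frac{1}{1480} + 40 \cdot 1751} = \sqrt{\frac{1}{1480} + 70040} = \sqrt{\frac{103659201}{1480}} = \frac{3 \sqrt{4261544930}}{740}$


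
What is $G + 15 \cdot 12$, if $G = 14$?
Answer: $194$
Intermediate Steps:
$G + 15 \cdot 12 = 14 + 15 \cdot 12 = 14 + 180 = 194$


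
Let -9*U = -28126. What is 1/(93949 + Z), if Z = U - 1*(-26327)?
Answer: 9/1110610 ≈ 8.1037e-6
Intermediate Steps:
U = 28126/9 (U = -⅑*(-28126) = 28126/9 ≈ 3125.1)
Z = 265069/9 (Z = 28126/9 - 1*(-26327) = 28126/9 + 26327 = 265069/9 ≈ 29452.)
1/(93949 + Z) = 1/(93949 + 265069/9) = 1/(1110610/9) = 9/1110610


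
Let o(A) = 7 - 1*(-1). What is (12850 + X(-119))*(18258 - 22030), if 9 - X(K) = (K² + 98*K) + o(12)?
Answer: -39047744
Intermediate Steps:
o(A) = 8 (o(A) = 7 + 1 = 8)
X(K) = 1 - K² - 98*K (X(K) = 9 - ((K² + 98*K) + 8) = 9 - (8 + K² + 98*K) = 9 + (-8 - K² - 98*K) = 1 - K² - 98*K)
(12850 + X(-119))*(18258 - 22030) = (12850 + (1 - 1*(-119)² - 98*(-119)))*(18258 - 22030) = (12850 + (1 - 1*14161 + 11662))*(-3772) = (12850 + (1 - 14161 + 11662))*(-3772) = (12850 - 2498)*(-3772) = 10352*(-3772) = -39047744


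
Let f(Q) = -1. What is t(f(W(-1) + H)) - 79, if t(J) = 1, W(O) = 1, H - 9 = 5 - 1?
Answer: -78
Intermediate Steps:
H = 13 (H = 9 + (5 - 1) = 9 + 4 = 13)
t(f(W(-1) + H)) - 79 = 1 - 79 = -78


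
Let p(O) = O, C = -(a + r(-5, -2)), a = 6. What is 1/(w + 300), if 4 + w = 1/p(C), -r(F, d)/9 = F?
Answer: 51/15095 ≈ 0.0033786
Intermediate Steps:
r(F, d) = -9*F
C = -51 (C = -(6 - 9*(-5)) = -(6 + 45) = -1*51 = -51)
w = -205/51 (w = -4 + 1/(-51) = -4 - 1/51 = -205/51 ≈ -4.0196)
1/(w + 300) = 1/(-205/51 + 300) = 1/(15095/51) = 51/15095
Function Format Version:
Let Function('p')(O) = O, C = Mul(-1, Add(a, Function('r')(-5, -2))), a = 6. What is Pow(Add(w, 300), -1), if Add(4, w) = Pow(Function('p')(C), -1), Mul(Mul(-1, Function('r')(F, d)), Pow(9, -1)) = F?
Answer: Rational(51, 15095) ≈ 0.0033786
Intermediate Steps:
Function('r')(F, d) = Mul(-9, F)
C = -51 (C = Mul(-1, Add(6, Mul(-9, -5))) = Mul(-1, Add(6, 45)) = Mul(-1, 51) = -51)
w = Rational(-205, 51) (w = Add(-4, Pow(-51, -1)) = Add(-4, Rational(-1, 51)) = Rational(-205, 51) ≈ -4.0196)
Pow(Add(w, 300), -1) = Pow(Add(Rational(-205, 51), 300), -1) = Pow(Rational(15095, 51), -1) = Rational(51, 15095)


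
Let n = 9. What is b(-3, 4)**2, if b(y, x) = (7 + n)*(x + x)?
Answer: 16384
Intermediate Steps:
b(y, x) = 32*x (b(y, x) = (7 + 9)*(x + x) = 16*(2*x) = 32*x)
b(-3, 4)**2 = (32*4)**2 = 128**2 = 16384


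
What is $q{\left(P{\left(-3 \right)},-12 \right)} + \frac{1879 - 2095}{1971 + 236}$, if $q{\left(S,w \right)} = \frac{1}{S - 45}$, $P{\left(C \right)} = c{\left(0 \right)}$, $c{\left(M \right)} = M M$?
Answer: $- \frac{11927}{99315} \approx -0.12009$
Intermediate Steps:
$c{\left(M \right)} = M^{2}$
$P{\left(C \right)} = 0$ ($P{\left(C \right)} = 0^{2} = 0$)
$q{\left(S,w \right)} = \frac{1}{-45 + S}$
$q{\left(P{\left(-3 \right)},-12 \right)} + \frac{1879 - 2095}{1971 + 236} = \frac{1}{-45 + 0} + \frac{1879 - 2095}{1971 + 236} = \frac{1}{-45} - \frac{216}{2207} = - \frac{1}{45} - \frac{216}{2207} = - \frac{11927}{99315}$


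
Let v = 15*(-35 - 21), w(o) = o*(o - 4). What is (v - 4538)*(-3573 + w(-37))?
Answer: 11057168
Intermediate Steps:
w(o) = o*(-4 + o)
v = -840 (v = 15*(-56) = -840)
(v - 4538)*(-3573 + w(-37)) = (-840 - 4538)*(-3573 - 37*(-4 - 37)) = -5378*(-3573 - 37*(-41)) = -5378*(-3573 + 1517) = -5378*(-2056) = 11057168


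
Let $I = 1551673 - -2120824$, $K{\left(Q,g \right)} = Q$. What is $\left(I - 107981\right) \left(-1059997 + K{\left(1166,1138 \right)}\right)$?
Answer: $-3774220040796$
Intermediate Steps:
$I = 3672497$ ($I = 1551673 + 2120824 = 3672497$)
$\left(I - 107981\right) \left(-1059997 + K{\left(1166,1138 \right)}\right) = \left(3672497 - 107981\right) \left(-1059997 + 1166\right) = 3564516 \left(-1058831\right) = -3774220040796$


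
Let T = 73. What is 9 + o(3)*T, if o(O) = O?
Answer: 228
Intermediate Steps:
9 + o(3)*T = 9 + 3*73 = 9 + 219 = 228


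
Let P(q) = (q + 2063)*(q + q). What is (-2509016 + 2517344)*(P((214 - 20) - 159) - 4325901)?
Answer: -34803053448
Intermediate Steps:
P(q) = 2*q*(2063 + q) (P(q) = (2063 + q)*(2*q) = 2*q*(2063 + q))
(-2509016 + 2517344)*(P((214 - 20) - 159) - 4325901) = (-2509016 + 2517344)*(2*((214 - 20) - 159)*(2063 + ((214 - 20) - 159)) - 4325901) = 8328*(2*(194 - 159)*(2063 + (194 - 159)) - 4325901) = 8328*(2*35*(2063 + 35) - 4325901) = 8328*(2*35*2098 - 4325901) = 8328*(146860 - 4325901) = 8328*(-4179041) = -34803053448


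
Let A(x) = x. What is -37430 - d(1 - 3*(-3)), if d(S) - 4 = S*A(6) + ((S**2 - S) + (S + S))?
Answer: -37604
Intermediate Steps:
d(S) = 4 + S**2 + 7*S (d(S) = 4 + (S*6 + ((S**2 - S) + (S + S))) = 4 + (6*S + ((S**2 - S) + 2*S)) = 4 + (6*S + (S + S**2)) = 4 + (S**2 + 7*S) = 4 + S**2 + 7*S)
-37430 - d(1 - 3*(-3)) = -37430 - (4 + (1 - 3*(-3))**2 + 7*(1 - 3*(-3))) = -37430 - (4 + (1 + 9)**2 + 7*(1 + 9)) = -37430 - (4 + 10**2 + 7*10) = -37430 - (4 + 100 + 70) = -37430 - 1*174 = -37430 - 174 = -37604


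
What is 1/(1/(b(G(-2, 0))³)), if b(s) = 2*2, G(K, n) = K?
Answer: 64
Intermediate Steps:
b(s) = 4
1/(1/(b(G(-2, 0))³)) = 1/(1/(4³)) = 1/(1/64) = 64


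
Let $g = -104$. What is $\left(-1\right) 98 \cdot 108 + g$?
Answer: $-10688$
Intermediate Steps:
$\left(-1\right) 98 \cdot 108 + g = \left(-1\right) 98 \cdot 108 - 104 = \left(-98\right) 108 - 104 = -10584 - 104 = -10688$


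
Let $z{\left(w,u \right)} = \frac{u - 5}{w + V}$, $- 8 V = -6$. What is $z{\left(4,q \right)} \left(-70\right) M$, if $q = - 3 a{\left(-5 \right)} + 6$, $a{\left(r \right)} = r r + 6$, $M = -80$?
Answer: $- \frac{2060800}{19} \approx -1.0846 \cdot 10^{5}$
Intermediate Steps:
$a{\left(r \right)} = 6 + r^{2}$ ($a{\left(r \right)} = r^{2} + 6 = 6 + r^{2}$)
$V = \frac{3}{4}$ ($V = \left(- \frac{1}{8}\right) \left(-6\right) = \frac{3}{4} \approx 0.75$)
$q = -87$ ($q = - 3 \left(6 + \left(-5\right)^{2}\right) + 6 = - 3 \left(6 + 25\right) + 6 = \left(-3\right) 31 + 6 = -93 + 6 = -87$)
$z{\left(w,u \right)} = \frac{-5 + u}{\frac{3}{4} + w}$ ($z{\left(w,u \right)} = \frac{u - 5}{w + \frac{3}{4}} = \frac{-5 + u}{\frac{3}{4} + w}$)
$z{\left(4,q \right)} \left(-70\right) M = \frac{4 \left(-5 - 87\right)}{3 + 4 \cdot 4} \left(-70\right) \left(-80\right) = 4 \frac{1}{3 + 16} \left(-92\right) \left(-70\right) \left(-80\right) = 4 \cdot \frac{1}{19} \left(-92\right) \left(-70\right) \left(-80\right) = \left(- \frac{368}{19}\right) \left(-70\right) \left(-80\right) = \frac{25760}{19} \left(-80\right) = - \frac{2060800}{19}$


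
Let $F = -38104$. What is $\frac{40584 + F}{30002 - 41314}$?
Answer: $- \frac{155}{707} \approx -0.21924$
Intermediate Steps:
$\frac{40584 + F}{30002 - 41314} = \frac{40584 - 38104}{30002 - 41314} = \frac{2480}{-11312} = 2480 \left(- \frac{1}{11312}\right) = - \frac{155}{707}$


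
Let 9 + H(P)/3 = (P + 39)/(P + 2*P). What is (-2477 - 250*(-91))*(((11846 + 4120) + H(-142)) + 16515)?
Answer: 93429559883/142 ≈ 6.5795e+8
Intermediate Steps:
H(P) = -27 + (39 + P)/P (H(P) = -27 + 3*((P + 39)/(P + 2*P)) = -27 + 3*((39 + P)/((3*P))) = -27 + 3*((39 + P)*(1/(3*P))) = -27 + 3*((39 + P)/(3*P)) = -27 + (39 + P)/P)
(-2477 - 250*(-91))*(((11846 + 4120) + H(-142)) + 16515) = (-2477 - 250*(-91))*(((11846 + 4120) + (-26 + 39/(-142))) + 16515) = (-2477 + 22750)*((15966 + (-26 + 39*(-1/142))) + 16515) = 20273*((15966 + (-26 - 39/142)) + 16515) = 20273*((15966 - 3731/142) + 16515) = 20273*(2263441/142 + 16515) = 20273*(4608571/142) = 93429559883/142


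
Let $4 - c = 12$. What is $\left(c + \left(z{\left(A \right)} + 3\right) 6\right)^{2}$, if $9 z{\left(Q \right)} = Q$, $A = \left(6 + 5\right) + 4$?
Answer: $400$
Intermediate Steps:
$A = 15$ ($A = 11 + 4 = 15$)
$z{\left(Q \right)} = \frac{Q}{9}$
$c = -8$ ($c = 4 - 12 = -8$)
$\left(c + \left(z{\left(A \right)} + 3\right) 6\right)^{2} = \left(-8 + \left(\frac{1}{9} \cdot 15 + 3\right) 6\right)^{2} = \left(-8 + \left(\frac{5}{3} + 3\right) 6\right)^{2} = \left(-8 + \frac{14}{3} \cdot 6\right)^{2} = \left(-8 + 28\right)^{2} = 20^{2} = 400$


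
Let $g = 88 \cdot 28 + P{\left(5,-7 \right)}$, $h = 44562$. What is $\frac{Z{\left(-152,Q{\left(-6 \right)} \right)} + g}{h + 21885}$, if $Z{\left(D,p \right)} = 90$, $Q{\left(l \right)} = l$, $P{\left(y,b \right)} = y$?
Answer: $\frac{853}{22149} \approx 0.038512$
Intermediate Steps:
$g = 2469$ ($g = 88 \cdot 28 + 5 = 2464 + 5 = 2469$)
$\frac{Z{\left(-152,Q{\left(-6 \right)} \right)} + g}{h + 21885} = \frac{90 + 2469}{44562 + 21885} = \frac{2559}{66447} = 2559 \cdot \frac{1}{66447} = \frac{853}{22149}$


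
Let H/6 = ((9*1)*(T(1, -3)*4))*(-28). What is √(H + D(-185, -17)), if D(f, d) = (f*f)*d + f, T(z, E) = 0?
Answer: 11*I*√4810 ≈ 762.9*I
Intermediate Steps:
D(f, d) = f + d*f² (D(f, d) = f²*d + f = d*f² + f = f + d*f²)
H = 0 (H = 6*(((9*1)*(0*4))*(-28)) = 6*((9*0)*(-28)) = 6*(0*(-28)) = 6*0 = 0)
√(H + D(-185, -17)) = √(0 - 185*(1 - 17*(-185))) = √(0 - 185*(1 + 3145)) = √(0 - 185*3146) = √(0 - 582010) = √(-582010) = 11*I*√4810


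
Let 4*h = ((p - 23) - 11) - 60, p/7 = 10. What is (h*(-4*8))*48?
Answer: 9216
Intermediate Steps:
p = 70 (p = 7*10 = 70)
h = -6 (h = (((70 - 23) - 11) - 60)/4 = ((47 - 11) - 60)/4 = (36 - 60)/4 = (¼)*(-24) = -6)
(h*(-4*8))*48 = -(-24)*8*48 = -6*(-32)*48 = 192*48 = 9216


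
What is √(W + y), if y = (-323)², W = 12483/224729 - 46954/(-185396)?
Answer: √45275712865358909740681170/20831928842 ≈ 323.00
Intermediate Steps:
W = 6433111867/20831928842 (W = 12483*(1/224729) - 46954*(-1/185396) = 12483/224729 + 23477/92698 = 6433111867/20831928842 ≈ 0.30881)
y = 104329
√(W + y) = √(6433111867/20831928842 + 104329) = √(2173380737268885/20831928842) = √45275712865358909740681170/20831928842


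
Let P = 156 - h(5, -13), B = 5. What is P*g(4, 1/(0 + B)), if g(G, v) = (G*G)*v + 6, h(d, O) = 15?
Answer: 6486/5 ≈ 1297.2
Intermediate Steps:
g(G, v) = 6 + v*G² (g(G, v) = G²*v + 6 = v*G² + 6 = 6 + v*G²)
P = 141 (P = 156 - 1*15 = 156 - 15 = 141)
P*g(4, 1/(0 + B)) = 141*(6 + 4²/(0 + 5)) = 141*(6 + 16/5) = 141*(46/5) = 6486/5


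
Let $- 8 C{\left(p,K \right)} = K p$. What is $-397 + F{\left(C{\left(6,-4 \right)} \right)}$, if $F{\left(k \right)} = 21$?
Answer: $-376$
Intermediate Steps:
$C{\left(p,K \right)} = - \frac{K p}{8}$
$-397 + F{\left(C{\left(6,-4 \right)} \right)} = -397 + 21 = -376$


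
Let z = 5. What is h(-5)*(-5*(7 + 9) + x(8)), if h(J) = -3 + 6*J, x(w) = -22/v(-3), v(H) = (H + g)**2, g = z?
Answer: 5643/2 ≈ 2821.5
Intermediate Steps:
g = 5
v(H) = (5 + H)**2 (v(H) = (H + 5)**2 = (5 + H)**2)
x(w) = -11/2 (x(w) = -22/(5 - 3)**2 = -22/(2**2) = -22/4 = -22*1/4 = -11/2)
h(-5)*(-5*(7 + 9) + x(8)) = (-3 + 6*(-5))*(-5*(7 + 9) - 11/2) = (-3 - 30)*(-5*16 - 11/2) = -33*(-80 - 11/2) = -33*(-171/2) = 5643/2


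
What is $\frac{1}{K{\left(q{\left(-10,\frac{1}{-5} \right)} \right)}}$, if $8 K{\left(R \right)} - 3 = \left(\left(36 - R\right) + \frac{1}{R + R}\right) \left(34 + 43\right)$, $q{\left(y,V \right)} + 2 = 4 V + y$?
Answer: $\frac{5120}{2404859} \approx 0.002129$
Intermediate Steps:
$q{\left(y,V \right)} = -2 + y + 4 V$ ($q{\left(y,V \right)} = -2 + \left(4 V + y\right) = -2 + \left(y + 4 V\right) = -2 + y + 4 V$)
$K{\left(R \right)} = \frac{2775}{8} - \frac{77 R}{8} + \frac{77}{16 R}$ ($K{\left(R \right)} = \frac{3}{8} + \frac{\left(\left(36 - R\right) + \frac{1}{R + R}\right) \left(34 + 43\right)}{8} = \frac{3}{8} + \frac{\left(\left(36 - R\right) + \frac{1}{2 R}\right) 77}{8} = \frac{3}{8} + \frac{\left(36 + \frac{1}{2 R} - R\right) 77}{8} = \frac{3}{8} + \frac{2772 - 77 R + \frac{77}{2 R}}{8} = \frac{3}{8} + \left(\frac{693}{2} - \frac{77 R}{8} + \frac{77}{16 R}\right) = \frac{2775}{8} - \frac{77 R}{8} + \frac{77}{16 R}$)
$\frac{1}{K{\left(q{\left(-10,\frac{1}{-5} \right)} \right)}} = \frac{1}{\frac{1}{16} \frac{1}{-2 - 10 + \frac{4}{-5}} \left(77 - 2 \left(-2 - 10 + \frac{4}{-5}\right) \left(-2775 + 77 \left(-2 - 10 + \frac{4}{-5}\right)\right)\right)} = \frac{1}{\frac{1}{16} \frac{1}{-2 - 10 + 4 \left(- \frac{1}{5}\right)} \left(77 - 2 \left(-2 - 10 + 4 \left(- \frac{1}{5}\right)\right) \left(-2775 + 77 \left(-2 - 10 + 4 \left(- \frac{1}{5}\right)\right)\right)\right)} = \frac{1}{\frac{1}{16} \frac{1}{-2 - 10 - \frac{4}{5}} \left(77 - 2 \left(-2 - 10 - \frac{4}{5}\right) \left(-2775 + 77 \left(-2 - 10 - \frac{4}{5}\right)\right)\right)} = \frac{1}{\frac{1}{16} \frac{1}{- \frac{64}{5}} \left(77 - - \frac{128 \left(-2775 + 77 \left(- \frac{64}{5}\right)\right)}{5}\right)} = \frac{1}{\frac{1}{16} \left(- \frac{5}{64}\right) \left(77 - - \frac{128 \left(-2775 - \frac{4928}{5}\right)}{5}\right)} = \frac{1}{\frac{1}{16} \left(- \frac{5}{64}\right) \left(77 - \left(- \frac{128}{5}\right) \left(- \frac{18803}{5}\right)\right)} = \frac{1}{\frac{1}{16} \left(- \frac{5}{64}\right) \left(77 - \frac{2406784}{25}\right)} = \frac{1}{\frac{1}{16} \left(- \frac{5}{64}\right) \left(- \frac{2404859}{25}\right)} = \frac{1}{\frac{2404859}{5120}} = \frac{5120}{2404859}$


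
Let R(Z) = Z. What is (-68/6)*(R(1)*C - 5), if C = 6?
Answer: -34/3 ≈ -11.333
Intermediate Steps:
(-68/6)*(R(1)*C - 5) = (-68/6)*(1*6 - 5) = (-68/6)*(6 - 5) = -4*17/6*1 = -34/3*1 = -34/3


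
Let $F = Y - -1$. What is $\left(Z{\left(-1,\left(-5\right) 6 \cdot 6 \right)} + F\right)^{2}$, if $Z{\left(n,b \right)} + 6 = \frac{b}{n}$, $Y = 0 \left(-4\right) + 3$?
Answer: $31684$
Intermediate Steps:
$Y = 3$ ($Y = 0 + 3 = 3$)
$Z{\left(n,b \right)} = -6 + \frac{b}{n}$
$F = 4$ ($F = 3 - -1 = 3 + 1 = 4$)
$\left(Z{\left(-1,\left(-5\right) 6 \cdot 6 \right)} + F\right)^{2} = \left(\left(-6 + \frac{\left(-5\right) 6 \cdot 6}{-1}\right) + 4\right)^{2} = \left(\left(-6 + \left(-30\right) 6 \left(-1\right)\right) + 4\right)^{2} = \left(\left(-6 - -180\right) + 4\right)^{2} = \left(\left(-6 + 180\right) + 4\right)^{2} = \left(174 + 4\right)^{2} = 178^{2} = 31684$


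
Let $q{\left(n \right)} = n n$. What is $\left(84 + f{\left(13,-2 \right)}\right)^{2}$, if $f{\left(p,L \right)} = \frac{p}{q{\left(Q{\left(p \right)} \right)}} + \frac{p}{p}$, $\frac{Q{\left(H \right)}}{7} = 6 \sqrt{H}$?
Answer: $\frac{22482303481}{3111696} \approx 7225.1$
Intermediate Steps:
$Q{\left(H \right)} = 42 \sqrt{H}$ ($Q{\left(H \right)} = 7 \cdot 6 \sqrt{H} = 42 \sqrt{H}$)
$q{\left(n \right)} = n^{2}$
$f{\left(p,L \right)} = \frac{1765}{1764}$ ($f{\left(p,L \right)} = \frac{p}{\left(42 \sqrt{p}\right)^{2}} + \frac{p}{p} = \frac{p}{1764 p} + 1 = p \frac{1}{1764 p} + 1 = \frac{1}{1764} + 1 = \frac{1765}{1764}$)
$\left(84 + f{\left(13,-2 \right)}\right)^{2} = \left(84 + \frac{1765}{1764}\right)^{2} = \left(\frac{149941}{1764}\right)^{2} = \frac{22482303481}{3111696}$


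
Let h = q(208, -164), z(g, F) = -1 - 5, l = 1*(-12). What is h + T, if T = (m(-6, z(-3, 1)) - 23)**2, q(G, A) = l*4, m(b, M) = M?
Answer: 793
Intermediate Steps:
l = -12
z(g, F) = -6
q(G, A) = -48 (q(G, A) = -12*4 = -48)
h = -48
T = 841 (T = (-6 - 23)**2 = (-29)**2 = 841)
h + T = -48 + 841 = 793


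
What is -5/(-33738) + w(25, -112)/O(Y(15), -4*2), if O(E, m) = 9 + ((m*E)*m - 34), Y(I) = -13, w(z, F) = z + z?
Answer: -1682615/28913466 ≈ -0.058195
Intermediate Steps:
w(z, F) = 2*z
O(E, m) = -25 + E*m**2 (O(E, m) = 9 + ((E*m)*m - 34) = 9 + (E*m**2 - 34) = 9 + (-34 + E*m**2) = -25 + E*m**2)
-5/(-33738) + w(25, -112)/O(Y(15), -4*2) = -5/(-33738) + (2*25)/(-25 - 13*(-4*2)**2) = -5*(-1/33738) + 50/(-25 - 13*(-8)**2) = 5/33738 + 50/(-25 - 13*64) = 5/33738 + 50/(-25 - 832) = 5/33738 + 50/(-857) = 5/33738 + 50*(-1/857) = 5/33738 - 50/857 = -1682615/28913466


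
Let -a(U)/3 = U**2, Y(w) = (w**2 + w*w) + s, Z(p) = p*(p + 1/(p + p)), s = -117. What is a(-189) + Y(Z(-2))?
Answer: -214479/2 ≈ -1.0724e+5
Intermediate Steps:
Z(p) = p*(p + 1/(2*p))
Y(w) = -117 + 2*w**2 (Y(w) = (w**2 + w*w) - 117 = (w**2 + w**2) - 117 = 2*w**2 - 117 = -117 + 2*w**2)
a(U) = -3*U**2
a(-189) + Y(Z(-2)) = -3*(-189)**2 + (-117 + 2*(1/2 + (-2)**2)**2) = -3*35721 + (-117 + 2*(1/2 + 4)**2) = -107163 + (-117 + 2*(9/2)**2) = -107163 + (-117 + 2*(81/4)) = -107163 + (-117 + 81/2) = -107163 - 153/2 = -214479/2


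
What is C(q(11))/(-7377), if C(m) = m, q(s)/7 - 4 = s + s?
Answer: -182/7377 ≈ -0.024671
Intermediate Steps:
q(s) = 28 + 14*s (q(s) = 28 + 7*(s + s) = 28 + 7*(2*s) = 28 + 14*s)
C(q(11))/(-7377) = (28 + 14*11)/(-7377) = (28 + 154)*(-1/7377) = 182*(-1/7377) = -182/7377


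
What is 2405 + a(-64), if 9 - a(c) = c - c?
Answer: 2414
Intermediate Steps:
a(c) = 9 (a(c) = 9 - (c - c) = 9 - 1*0 = 9 + 0 = 9)
2405 + a(-64) = 2405 + 9 = 2414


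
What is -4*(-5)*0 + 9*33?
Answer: 297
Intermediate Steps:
-4*(-5)*0 + 9*33 = 20*0 + 297 = 0 + 297 = 297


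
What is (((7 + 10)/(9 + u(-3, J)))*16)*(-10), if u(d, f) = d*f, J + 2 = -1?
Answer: -1360/9 ≈ -151.11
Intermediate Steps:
J = -3 (J = -2 - 1 = -3)
(((7 + 10)/(9 + u(-3, J)))*16)*(-10) = (((7 + 10)/(9 - 3*(-3)))*16)*(-10) = ((17/(9 + 9))*16)*(-10) = ((17/18)*16)*(-10) = (136/9)*(-10) = -1360/9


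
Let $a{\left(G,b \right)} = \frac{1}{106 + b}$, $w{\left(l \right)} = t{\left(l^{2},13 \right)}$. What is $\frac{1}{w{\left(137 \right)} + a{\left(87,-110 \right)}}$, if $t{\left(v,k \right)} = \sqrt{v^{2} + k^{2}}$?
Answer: $\frac{4}{5636408479} + \frac{16 \sqrt{352275530}}{5636408479} \approx 5.328 \cdot 10^{-5}$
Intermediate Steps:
$t{\left(v,k \right)} = \sqrt{k^{2} + v^{2}}$
$w{\left(l \right)} = \sqrt{169 + l^{4}}$ ($w{\left(l \right)} = \sqrt{13^{2} + \left(l^{2}\right)^{2}} = \sqrt{169 + l^{4}}$)
$\frac{1}{w{\left(137 \right)} + a{\left(87,-110 \right)}} = \frac{1}{\sqrt{169 + 137^{4}} + \frac{1}{106 - 110}} = \frac{1}{\sqrt{169 + 352275361} + \frac{1}{-4}} = \frac{1}{\sqrt{352275530} - \frac{1}{4}} = \frac{1}{- \frac{1}{4} + \sqrt{352275530}}$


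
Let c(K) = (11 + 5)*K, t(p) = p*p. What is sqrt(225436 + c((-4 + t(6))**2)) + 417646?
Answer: 417646 + 2*sqrt(60455) ≈ 4.1814e+5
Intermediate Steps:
t(p) = p**2
c(K) = 16*K
sqrt(225436 + c((-4 + t(6))**2)) + 417646 = sqrt(225436 + 16*(-4 + 6**2)**2) + 417646 = sqrt(225436 + 16*(-4 + 36)**2) + 417646 = sqrt(225436 + 16*32**2) + 417646 = sqrt(225436 + 16*1024) + 417646 = sqrt(225436 + 16384) + 417646 = sqrt(241820) + 417646 = 2*sqrt(60455) + 417646 = 417646 + 2*sqrt(60455)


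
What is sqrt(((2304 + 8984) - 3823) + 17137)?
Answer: sqrt(24602) ≈ 156.85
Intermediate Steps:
sqrt(((2304 + 8984) - 3823) + 17137) = sqrt((11288 - 3823) + 17137) = sqrt(7465 + 17137) = sqrt(24602)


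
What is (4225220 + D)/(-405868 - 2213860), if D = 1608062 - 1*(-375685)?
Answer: -6208967/2619728 ≈ -2.3701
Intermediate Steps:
D = 1983747 (D = 1608062 + 375685 = 1983747)
(4225220 + D)/(-405868 - 2213860) = (4225220 + 1983747)/(-405868 - 2213860) = 6208967/(-2619728) = 6208967*(-1/2619728) = -6208967/2619728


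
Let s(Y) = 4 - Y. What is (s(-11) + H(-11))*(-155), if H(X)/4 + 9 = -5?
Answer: 6355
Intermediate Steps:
H(X) = -56 (H(X) = -36 + 4*(-5) = -36 - 20 = -56)
(s(-11) + H(-11))*(-155) = ((4 - 1*(-11)) - 56)*(-155) = ((4 + 11) - 56)*(-155) = (15 - 56)*(-155) = -41*(-155) = 6355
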